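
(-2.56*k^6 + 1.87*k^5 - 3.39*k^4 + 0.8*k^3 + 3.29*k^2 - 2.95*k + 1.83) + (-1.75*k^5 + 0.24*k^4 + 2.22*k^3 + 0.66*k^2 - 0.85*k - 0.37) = -2.56*k^6 + 0.12*k^5 - 3.15*k^4 + 3.02*k^3 + 3.95*k^2 - 3.8*k + 1.46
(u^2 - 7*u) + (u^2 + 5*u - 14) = 2*u^2 - 2*u - 14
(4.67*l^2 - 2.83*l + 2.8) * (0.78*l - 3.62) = 3.6426*l^3 - 19.1128*l^2 + 12.4286*l - 10.136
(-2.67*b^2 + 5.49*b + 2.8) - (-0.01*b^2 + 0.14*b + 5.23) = -2.66*b^2 + 5.35*b - 2.43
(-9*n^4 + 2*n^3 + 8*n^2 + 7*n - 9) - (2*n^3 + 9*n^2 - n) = -9*n^4 - n^2 + 8*n - 9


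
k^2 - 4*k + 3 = (k - 3)*(k - 1)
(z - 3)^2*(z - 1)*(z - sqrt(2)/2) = z^4 - 7*z^3 - sqrt(2)*z^3/2 + 7*sqrt(2)*z^2/2 + 15*z^2 - 15*sqrt(2)*z/2 - 9*z + 9*sqrt(2)/2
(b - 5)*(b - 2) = b^2 - 7*b + 10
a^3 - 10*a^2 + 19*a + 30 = (a - 6)*(a - 5)*(a + 1)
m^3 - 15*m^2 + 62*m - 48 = (m - 8)*(m - 6)*(m - 1)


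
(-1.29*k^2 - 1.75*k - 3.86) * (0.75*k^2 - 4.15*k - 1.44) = -0.9675*k^4 + 4.041*k^3 + 6.2251*k^2 + 18.539*k + 5.5584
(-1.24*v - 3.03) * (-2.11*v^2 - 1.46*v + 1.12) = 2.6164*v^3 + 8.2037*v^2 + 3.035*v - 3.3936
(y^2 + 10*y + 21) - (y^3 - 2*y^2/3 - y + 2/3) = -y^3 + 5*y^2/3 + 11*y + 61/3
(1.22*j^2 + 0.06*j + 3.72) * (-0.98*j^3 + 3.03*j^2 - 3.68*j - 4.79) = -1.1956*j^5 + 3.6378*j^4 - 7.9534*j^3 + 5.207*j^2 - 13.977*j - 17.8188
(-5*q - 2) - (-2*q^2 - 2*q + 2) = 2*q^2 - 3*q - 4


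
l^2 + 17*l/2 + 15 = (l + 5/2)*(l + 6)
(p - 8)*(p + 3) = p^2 - 5*p - 24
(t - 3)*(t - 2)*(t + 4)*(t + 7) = t^4 + 6*t^3 - 21*t^2 - 74*t + 168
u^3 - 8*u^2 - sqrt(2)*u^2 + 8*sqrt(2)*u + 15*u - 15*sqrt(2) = (u - 5)*(u - 3)*(u - sqrt(2))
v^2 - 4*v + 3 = (v - 3)*(v - 1)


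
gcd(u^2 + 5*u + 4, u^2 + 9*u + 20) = u + 4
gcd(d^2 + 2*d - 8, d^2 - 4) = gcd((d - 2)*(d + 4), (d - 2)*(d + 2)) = d - 2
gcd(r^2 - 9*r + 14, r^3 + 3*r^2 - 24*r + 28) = r - 2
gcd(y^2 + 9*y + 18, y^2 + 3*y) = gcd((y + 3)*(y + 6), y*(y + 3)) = y + 3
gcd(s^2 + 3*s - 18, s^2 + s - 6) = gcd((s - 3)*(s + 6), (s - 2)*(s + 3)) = 1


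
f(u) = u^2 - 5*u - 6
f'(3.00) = 1.00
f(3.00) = -12.00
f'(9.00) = 13.00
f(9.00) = 30.00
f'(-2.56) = -10.12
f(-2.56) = 13.35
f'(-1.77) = -8.54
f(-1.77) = 5.98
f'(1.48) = -2.04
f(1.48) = -11.21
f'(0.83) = -3.34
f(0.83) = -9.46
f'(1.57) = -1.86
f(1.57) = -11.39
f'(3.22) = 1.44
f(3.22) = -11.73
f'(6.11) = 7.22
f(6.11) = 0.78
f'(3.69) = 2.38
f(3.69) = -10.83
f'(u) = 2*u - 5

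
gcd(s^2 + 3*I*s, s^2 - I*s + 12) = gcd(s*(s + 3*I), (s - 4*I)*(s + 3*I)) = s + 3*I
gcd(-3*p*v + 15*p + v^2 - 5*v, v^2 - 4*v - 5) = v - 5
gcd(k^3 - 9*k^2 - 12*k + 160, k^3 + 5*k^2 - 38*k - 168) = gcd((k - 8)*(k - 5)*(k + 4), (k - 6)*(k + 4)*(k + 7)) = k + 4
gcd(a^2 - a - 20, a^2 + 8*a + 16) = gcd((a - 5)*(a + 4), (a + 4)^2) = a + 4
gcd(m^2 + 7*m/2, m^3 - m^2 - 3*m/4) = m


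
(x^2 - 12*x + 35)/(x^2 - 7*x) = (x - 5)/x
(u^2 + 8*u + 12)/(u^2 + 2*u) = (u + 6)/u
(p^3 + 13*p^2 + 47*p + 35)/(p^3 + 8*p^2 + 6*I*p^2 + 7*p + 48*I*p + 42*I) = (p + 5)/(p + 6*I)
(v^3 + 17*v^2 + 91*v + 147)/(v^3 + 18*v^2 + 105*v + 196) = (v + 3)/(v + 4)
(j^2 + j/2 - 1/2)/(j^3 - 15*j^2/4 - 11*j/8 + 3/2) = 4*(j + 1)/(4*j^2 - 13*j - 12)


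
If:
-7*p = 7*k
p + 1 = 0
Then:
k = 1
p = -1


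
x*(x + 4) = x^2 + 4*x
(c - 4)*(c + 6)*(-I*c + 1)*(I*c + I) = c^4 + 3*c^3 + I*c^3 - 22*c^2 + 3*I*c^2 - 24*c - 22*I*c - 24*I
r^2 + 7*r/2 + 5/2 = (r + 1)*(r + 5/2)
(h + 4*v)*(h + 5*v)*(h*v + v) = h^3*v + 9*h^2*v^2 + h^2*v + 20*h*v^3 + 9*h*v^2 + 20*v^3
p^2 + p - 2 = (p - 1)*(p + 2)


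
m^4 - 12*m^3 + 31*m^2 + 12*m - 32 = (m - 8)*(m - 4)*(m - 1)*(m + 1)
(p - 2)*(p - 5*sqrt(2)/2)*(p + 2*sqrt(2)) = p^3 - 2*p^2 - sqrt(2)*p^2/2 - 10*p + sqrt(2)*p + 20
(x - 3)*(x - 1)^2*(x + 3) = x^4 - 2*x^3 - 8*x^2 + 18*x - 9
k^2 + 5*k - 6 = (k - 1)*(k + 6)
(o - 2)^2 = o^2 - 4*o + 4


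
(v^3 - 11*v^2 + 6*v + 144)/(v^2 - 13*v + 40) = (v^2 - 3*v - 18)/(v - 5)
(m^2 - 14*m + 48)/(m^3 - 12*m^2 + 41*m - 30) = (m - 8)/(m^2 - 6*m + 5)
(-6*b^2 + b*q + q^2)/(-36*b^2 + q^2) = (6*b^2 - b*q - q^2)/(36*b^2 - q^2)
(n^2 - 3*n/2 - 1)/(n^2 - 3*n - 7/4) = 2*(n - 2)/(2*n - 7)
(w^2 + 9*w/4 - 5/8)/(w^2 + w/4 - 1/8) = (2*w + 5)/(2*w + 1)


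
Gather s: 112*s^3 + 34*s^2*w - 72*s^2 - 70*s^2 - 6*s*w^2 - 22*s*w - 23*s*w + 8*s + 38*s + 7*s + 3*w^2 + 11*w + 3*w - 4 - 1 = 112*s^3 + s^2*(34*w - 142) + s*(-6*w^2 - 45*w + 53) + 3*w^2 + 14*w - 5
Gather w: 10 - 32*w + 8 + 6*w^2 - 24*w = 6*w^2 - 56*w + 18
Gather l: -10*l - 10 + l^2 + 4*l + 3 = l^2 - 6*l - 7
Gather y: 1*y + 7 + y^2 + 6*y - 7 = y^2 + 7*y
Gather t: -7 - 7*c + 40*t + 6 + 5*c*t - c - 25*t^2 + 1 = -8*c - 25*t^2 + t*(5*c + 40)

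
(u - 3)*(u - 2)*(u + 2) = u^3 - 3*u^2 - 4*u + 12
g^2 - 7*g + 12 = (g - 4)*(g - 3)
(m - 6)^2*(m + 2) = m^3 - 10*m^2 + 12*m + 72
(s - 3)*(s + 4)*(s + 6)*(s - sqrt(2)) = s^4 - sqrt(2)*s^3 + 7*s^3 - 7*sqrt(2)*s^2 - 6*s^2 - 72*s + 6*sqrt(2)*s + 72*sqrt(2)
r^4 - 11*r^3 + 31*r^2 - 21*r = r*(r - 7)*(r - 3)*(r - 1)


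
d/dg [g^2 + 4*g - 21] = 2*g + 4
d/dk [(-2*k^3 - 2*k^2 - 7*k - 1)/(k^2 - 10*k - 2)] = (-2*k^4 + 40*k^3 + 39*k^2 + 10*k + 4)/(k^4 - 20*k^3 + 96*k^2 + 40*k + 4)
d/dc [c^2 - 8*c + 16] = 2*c - 8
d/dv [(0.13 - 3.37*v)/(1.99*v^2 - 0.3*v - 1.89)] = (6.7063*v^2 - 0.5174*v + 6.4083)/(3.9601*v^4 - 1.194*v^3 - 7.4322*v^2 + 1.134*v + 3.5721)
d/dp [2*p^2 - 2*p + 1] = 4*p - 2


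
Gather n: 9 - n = 9 - n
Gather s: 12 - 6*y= 12 - 6*y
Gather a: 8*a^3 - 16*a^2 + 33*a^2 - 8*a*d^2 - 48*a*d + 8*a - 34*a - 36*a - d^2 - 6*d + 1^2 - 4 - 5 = 8*a^3 + 17*a^2 + a*(-8*d^2 - 48*d - 62) - d^2 - 6*d - 8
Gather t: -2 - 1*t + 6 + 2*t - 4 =t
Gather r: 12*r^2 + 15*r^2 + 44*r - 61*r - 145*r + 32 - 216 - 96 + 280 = 27*r^2 - 162*r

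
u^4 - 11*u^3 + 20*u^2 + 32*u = u*(u - 8)*(u - 4)*(u + 1)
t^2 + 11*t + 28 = (t + 4)*(t + 7)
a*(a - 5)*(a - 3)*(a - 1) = a^4 - 9*a^3 + 23*a^2 - 15*a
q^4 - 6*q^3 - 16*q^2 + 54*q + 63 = (q - 7)*(q - 3)*(q + 1)*(q + 3)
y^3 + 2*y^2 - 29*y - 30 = (y - 5)*(y + 1)*(y + 6)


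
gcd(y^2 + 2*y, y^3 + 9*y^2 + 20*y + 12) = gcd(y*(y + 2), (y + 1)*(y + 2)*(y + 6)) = y + 2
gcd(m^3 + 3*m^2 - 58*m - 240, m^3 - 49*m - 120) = m^2 - 3*m - 40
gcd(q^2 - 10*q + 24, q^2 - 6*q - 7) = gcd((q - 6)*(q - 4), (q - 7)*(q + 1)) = 1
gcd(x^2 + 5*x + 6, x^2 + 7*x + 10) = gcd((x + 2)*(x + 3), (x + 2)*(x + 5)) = x + 2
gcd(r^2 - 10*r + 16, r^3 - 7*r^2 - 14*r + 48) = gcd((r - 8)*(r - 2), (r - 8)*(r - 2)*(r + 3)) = r^2 - 10*r + 16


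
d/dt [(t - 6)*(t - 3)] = 2*t - 9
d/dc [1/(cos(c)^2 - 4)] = 2*sin(c)*cos(c)/(cos(c)^2 - 4)^2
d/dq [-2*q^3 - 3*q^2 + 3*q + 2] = -6*q^2 - 6*q + 3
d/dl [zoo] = 0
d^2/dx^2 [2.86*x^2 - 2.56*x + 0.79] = 5.72000000000000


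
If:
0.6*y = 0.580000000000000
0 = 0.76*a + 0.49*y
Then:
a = -0.62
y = 0.97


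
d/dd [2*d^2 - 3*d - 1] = 4*d - 3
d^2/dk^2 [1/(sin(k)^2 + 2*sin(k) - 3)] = (6*sin(k) - 4*cos(k)^2 + 18)*cos(k)^2/(sin(k)^2 + 2*sin(k) - 3)^3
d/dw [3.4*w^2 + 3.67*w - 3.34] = 6.8*w + 3.67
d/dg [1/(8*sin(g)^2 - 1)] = -8*sin(2*g)/(4*cos(2*g) - 3)^2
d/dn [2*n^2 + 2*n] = 4*n + 2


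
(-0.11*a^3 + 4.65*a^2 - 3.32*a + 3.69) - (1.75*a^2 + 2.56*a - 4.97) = -0.11*a^3 + 2.9*a^2 - 5.88*a + 8.66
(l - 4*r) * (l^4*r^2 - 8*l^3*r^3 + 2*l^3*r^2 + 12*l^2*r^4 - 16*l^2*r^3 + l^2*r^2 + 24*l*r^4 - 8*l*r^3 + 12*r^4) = l^5*r^2 - 12*l^4*r^3 + 2*l^4*r^2 + 44*l^3*r^4 - 24*l^3*r^3 + l^3*r^2 - 48*l^2*r^5 + 88*l^2*r^4 - 12*l^2*r^3 - 96*l*r^5 + 44*l*r^4 - 48*r^5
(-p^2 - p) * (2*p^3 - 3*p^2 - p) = -2*p^5 + p^4 + 4*p^3 + p^2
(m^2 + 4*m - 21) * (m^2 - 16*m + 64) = m^4 - 12*m^3 - 21*m^2 + 592*m - 1344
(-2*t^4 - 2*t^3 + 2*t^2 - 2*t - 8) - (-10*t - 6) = -2*t^4 - 2*t^3 + 2*t^2 + 8*t - 2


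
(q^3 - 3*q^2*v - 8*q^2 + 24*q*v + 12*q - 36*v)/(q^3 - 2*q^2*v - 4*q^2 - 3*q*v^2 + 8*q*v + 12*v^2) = (q^2 - 8*q + 12)/(q^2 + q*v - 4*q - 4*v)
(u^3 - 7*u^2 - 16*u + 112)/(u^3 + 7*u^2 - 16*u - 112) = (u - 7)/(u + 7)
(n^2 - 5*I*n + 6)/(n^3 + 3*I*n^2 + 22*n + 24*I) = (n - 6*I)/(n^2 + 2*I*n + 24)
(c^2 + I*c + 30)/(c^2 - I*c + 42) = (c - 5*I)/(c - 7*I)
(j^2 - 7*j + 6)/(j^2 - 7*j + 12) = (j^2 - 7*j + 6)/(j^2 - 7*j + 12)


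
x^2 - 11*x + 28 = (x - 7)*(x - 4)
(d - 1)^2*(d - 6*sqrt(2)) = d^3 - 6*sqrt(2)*d^2 - 2*d^2 + d + 12*sqrt(2)*d - 6*sqrt(2)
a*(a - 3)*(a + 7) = a^3 + 4*a^2 - 21*a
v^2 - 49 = (v - 7)*(v + 7)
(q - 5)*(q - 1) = q^2 - 6*q + 5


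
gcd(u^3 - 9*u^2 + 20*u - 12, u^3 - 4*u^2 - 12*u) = u - 6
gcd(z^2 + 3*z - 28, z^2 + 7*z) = z + 7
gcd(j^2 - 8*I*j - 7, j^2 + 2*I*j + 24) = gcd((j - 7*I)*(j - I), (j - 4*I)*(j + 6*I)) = 1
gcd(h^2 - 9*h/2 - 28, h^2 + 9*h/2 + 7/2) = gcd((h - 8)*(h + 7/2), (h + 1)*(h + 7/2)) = h + 7/2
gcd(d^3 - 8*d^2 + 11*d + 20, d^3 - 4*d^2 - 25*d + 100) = d^2 - 9*d + 20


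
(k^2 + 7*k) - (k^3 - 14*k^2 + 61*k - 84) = -k^3 + 15*k^2 - 54*k + 84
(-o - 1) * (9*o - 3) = -9*o^2 - 6*o + 3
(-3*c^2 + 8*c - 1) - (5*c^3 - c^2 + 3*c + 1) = -5*c^3 - 2*c^2 + 5*c - 2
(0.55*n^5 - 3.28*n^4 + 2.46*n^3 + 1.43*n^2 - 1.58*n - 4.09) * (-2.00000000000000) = -1.1*n^5 + 6.56*n^4 - 4.92*n^3 - 2.86*n^2 + 3.16*n + 8.18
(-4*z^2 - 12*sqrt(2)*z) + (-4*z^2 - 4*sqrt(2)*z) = -8*z^2 - 16*sqrt(2)*z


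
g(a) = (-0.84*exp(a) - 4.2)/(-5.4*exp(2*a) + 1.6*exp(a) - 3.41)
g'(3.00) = -0.01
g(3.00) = 0.01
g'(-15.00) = 0.00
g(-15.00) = 1.23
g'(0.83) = -0.34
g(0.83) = 0.22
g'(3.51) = -0.01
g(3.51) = 0.01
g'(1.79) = -0.07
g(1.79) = 0.05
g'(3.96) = -0.00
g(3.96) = 0.00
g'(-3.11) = 0.03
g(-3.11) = 1.27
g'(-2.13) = 0.05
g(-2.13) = 1.30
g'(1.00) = -0.26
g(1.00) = 0.17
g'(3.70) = -0.00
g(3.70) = 0.00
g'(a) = (-0.84*exp(a) - 4.2)*(10.8*exp(2*a) - 1.6*exp(a))/(-5.4*exp(2*a) + 1.6*exp(a) - 3.41)^2 - 0.84*exp(a)/(-5.4*exp(2*a) + 1.6*exp(a) - 3.41) = (-4.536*exp(2*a) - 45.36*exp(a) + 9.5844)*exp(a)/(29.16*exp(4*a) - 17.28*exp(3*a) + 39.388*exp(2*a) - 10.912*exp(a) + 11.6281)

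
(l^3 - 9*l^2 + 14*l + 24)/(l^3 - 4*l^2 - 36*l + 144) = (l + 1)/(l + 6)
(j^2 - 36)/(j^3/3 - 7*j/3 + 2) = 3*(j^2 - 36)/(j^3 - 7*j + 6)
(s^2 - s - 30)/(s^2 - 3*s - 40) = (s - 6)/(s - 8)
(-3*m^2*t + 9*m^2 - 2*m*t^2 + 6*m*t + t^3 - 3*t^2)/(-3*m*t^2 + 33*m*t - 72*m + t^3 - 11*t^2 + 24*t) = (m + t)/(t - 8)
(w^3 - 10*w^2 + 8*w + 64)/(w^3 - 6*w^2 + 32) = (w - 8)/(w - 4)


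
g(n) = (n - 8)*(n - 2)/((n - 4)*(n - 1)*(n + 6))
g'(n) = -(n - 8)*(n - 2)/((n - 4)*(n - 1)*(n + 6)^2) - (n - 8)*(n - 2)/((n - 4)*(n - 1)^2*(n + 6)) + (n - 8)/((n - 4)*(n - 1)*(n + 6)) - (n - 8)*(n - 2)/((n - 4)^2*(n - 1)*(n + 6)) + (n - 2)/((n - 4)*(n - 1)*(n + 6)) = (-n^4 + 20*n^3 - 64*n^2 + 16*n + 176)/(n^6 + 2*n^5 - 51*n^4 - 4*n^3 + 724*n^2 - 1248*n + 576)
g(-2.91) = 0.64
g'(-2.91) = -0.14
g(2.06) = 0.02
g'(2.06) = 0.34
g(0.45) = 0.93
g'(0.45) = 1.08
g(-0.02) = 0.66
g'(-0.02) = 0.29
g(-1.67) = 0.54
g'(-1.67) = -0.03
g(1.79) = -0.10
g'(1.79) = 0.56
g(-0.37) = 0.59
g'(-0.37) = 0.14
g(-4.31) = 1.04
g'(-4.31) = -0.54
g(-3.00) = 0.65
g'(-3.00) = -0.15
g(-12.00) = -0.22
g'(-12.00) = -0.04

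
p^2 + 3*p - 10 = (p - 2)*(p + 5)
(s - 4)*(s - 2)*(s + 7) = s^3 + s^2 - 34*s + 56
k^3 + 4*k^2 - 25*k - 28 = (k - 4)*(k + 1)*(k + 7)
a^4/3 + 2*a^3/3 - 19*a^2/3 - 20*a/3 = a*(a/3 + 1/3)*(a - 4)*(a + 5)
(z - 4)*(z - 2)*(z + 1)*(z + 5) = z^4 - 23*z^2 + 18*z + 40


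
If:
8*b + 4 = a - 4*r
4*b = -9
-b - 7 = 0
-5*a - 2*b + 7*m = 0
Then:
No Solution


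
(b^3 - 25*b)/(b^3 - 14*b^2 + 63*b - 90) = b*(b + 5)/(b^2 - 9*b + 18)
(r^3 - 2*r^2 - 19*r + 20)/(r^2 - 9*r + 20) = (r^2 + 3*r - 4)/(r - 4)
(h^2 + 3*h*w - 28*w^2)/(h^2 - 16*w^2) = (h + 7*w)/(h + 4*w)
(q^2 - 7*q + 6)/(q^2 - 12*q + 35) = (q^2 - 7*q + 6)/(q^2 - 12*q + 35)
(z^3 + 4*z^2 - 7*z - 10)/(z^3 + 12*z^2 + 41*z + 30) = (z - 2)/(z + 6)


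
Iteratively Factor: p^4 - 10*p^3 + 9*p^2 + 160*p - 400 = (p - 5)*(p^3 - 5*p^2 - 16*p + 80) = (p - 5)*(p - 4)*(p^2 - p - 20) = (p - 5)^2*(p - 4)*(p + 4)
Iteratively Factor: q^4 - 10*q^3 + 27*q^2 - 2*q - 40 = (q - 4)*(q^3 - 6*q^2 + 3*q + 10) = (q - 5)*(q - 4)*(q^2 - q - 2) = (q - 5)*(q - 4)*(q - 2)*(q + 1)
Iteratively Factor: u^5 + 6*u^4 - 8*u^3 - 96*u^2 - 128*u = (u + 4)*(u^4 + 2*u^3 - 16*u^2 - 32*u) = u*(u + 4)*(u^3 + 2*u^2 - 16*u - 32) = u*(u + 4)^2*(u^2 - 2*u - 8) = u*(u - 4)*(u + 4)^2*(u + 2)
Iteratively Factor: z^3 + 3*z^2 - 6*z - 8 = (z - 2)*(z^2 + 5*z + 4) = (z - 2)*(z + 1)*(z + 4)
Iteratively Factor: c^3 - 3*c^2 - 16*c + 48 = (c - 4)*(c^2 + c - 12) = (c - 4)*(c + 4)*(c - 3)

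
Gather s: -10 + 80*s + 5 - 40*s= 40*s - 5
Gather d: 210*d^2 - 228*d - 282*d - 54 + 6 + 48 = 210*d^2 - 510*d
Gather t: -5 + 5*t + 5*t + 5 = 10*t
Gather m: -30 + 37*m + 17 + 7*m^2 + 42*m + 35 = 7*m^2 + 79*m + 22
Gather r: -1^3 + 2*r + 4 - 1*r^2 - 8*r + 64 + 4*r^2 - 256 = 3*r^2 - 6*r - 189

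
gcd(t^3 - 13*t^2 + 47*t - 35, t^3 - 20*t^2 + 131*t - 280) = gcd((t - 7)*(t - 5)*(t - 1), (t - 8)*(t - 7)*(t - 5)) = t^2 - 12*t + 35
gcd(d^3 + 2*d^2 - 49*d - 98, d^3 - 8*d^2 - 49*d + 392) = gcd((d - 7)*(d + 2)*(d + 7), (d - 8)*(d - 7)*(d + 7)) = d^2 - 49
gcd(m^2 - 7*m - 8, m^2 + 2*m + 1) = m + 1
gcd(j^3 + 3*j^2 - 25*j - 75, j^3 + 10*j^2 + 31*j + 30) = j^2 + 8*j + 15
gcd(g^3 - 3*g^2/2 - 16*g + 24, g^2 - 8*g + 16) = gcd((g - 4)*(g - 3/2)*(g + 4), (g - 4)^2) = g - 4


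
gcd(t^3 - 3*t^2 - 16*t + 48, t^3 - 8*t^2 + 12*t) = 1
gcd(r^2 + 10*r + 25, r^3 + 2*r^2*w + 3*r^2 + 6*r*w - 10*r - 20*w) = r + 5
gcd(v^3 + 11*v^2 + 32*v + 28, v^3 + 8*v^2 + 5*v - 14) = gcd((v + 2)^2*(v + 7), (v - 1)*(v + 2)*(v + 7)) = v^2 + 9*v + 14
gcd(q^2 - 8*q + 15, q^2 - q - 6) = q - 3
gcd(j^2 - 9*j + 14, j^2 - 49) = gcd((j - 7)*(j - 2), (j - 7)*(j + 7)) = j - 7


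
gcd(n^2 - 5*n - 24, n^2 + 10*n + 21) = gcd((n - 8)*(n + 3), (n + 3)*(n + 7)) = n + 3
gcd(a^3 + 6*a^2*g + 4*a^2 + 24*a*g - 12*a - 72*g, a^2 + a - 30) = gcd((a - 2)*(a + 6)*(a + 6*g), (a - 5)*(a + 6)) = a + 6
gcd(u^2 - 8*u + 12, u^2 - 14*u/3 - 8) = u - 6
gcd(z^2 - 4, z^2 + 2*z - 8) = z - 2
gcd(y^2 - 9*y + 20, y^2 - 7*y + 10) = y - 5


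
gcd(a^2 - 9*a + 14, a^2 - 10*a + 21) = a - 7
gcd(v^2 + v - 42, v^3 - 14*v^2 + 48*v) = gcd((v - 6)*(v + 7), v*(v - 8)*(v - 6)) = v - 6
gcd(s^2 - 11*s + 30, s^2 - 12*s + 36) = s - 6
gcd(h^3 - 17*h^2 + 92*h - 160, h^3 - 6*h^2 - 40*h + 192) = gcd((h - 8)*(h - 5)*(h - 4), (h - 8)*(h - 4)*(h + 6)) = h^2 - 12*h + 32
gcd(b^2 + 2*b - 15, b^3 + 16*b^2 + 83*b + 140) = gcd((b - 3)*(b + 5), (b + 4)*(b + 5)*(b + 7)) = b + 5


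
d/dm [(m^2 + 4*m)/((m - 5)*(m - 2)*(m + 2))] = (-m^4 - 8*m^3 + 16*m^2 + 40*m + 80)/(m^6 - 10*m^5 + 17*m^4 + 80*m^3 - 184*m^2 - 160*m + 400)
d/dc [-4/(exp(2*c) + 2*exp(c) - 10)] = 8*(exp(c) + 1)*exp(c)/(exp(2*c) + 2*exp(c) - 10)^2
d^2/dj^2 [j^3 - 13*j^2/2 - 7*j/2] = 6*j - 13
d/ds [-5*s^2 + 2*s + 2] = 2 - 10*s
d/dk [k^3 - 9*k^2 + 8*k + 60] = 3*k^2 - 18*k + 8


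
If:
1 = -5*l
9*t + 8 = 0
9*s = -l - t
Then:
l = -1/5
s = 49/405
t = -8/9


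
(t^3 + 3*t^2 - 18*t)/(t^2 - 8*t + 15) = t*(t + 6)/(t - 5)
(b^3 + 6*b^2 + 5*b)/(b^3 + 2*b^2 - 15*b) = (b + 1)/(b - 3)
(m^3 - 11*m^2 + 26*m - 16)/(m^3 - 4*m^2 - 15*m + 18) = (m^2 - 10*m + 16)/(m^2 - 3*m - 18)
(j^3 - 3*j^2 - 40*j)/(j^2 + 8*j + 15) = j*(j - 8)/(j + 3)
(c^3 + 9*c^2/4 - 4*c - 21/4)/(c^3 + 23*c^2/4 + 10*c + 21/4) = (4*c - 7)/(4*c + 7)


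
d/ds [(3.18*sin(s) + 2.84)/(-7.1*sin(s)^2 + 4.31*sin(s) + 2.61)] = (22.578*sin(s)^2 + 40.328*sin(s) - 3.9406)*cos(s)/(50.41*sin(s)^4 - 61.202*sin(s)^3 - 18.4859*sin(s)^2 + 22.4982*sin(s) + 6.8121)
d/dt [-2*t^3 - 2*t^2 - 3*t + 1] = -6*t^2 - 4*t - 3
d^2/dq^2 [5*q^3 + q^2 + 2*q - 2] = 30*q + 2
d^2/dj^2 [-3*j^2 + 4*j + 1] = -6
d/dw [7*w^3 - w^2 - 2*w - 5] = 21*w^2 - 2*w - 2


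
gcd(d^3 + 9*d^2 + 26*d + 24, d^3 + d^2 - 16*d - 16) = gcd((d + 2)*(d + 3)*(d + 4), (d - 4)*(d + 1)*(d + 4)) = d + 4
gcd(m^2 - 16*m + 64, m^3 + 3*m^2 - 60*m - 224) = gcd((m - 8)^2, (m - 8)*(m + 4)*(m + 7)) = m - 8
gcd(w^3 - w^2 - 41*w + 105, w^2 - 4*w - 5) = w - 5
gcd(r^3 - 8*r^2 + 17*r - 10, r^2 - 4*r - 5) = r - 5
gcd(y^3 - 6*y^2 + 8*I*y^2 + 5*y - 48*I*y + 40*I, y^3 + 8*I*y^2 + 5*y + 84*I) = 1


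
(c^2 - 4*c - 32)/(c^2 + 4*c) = (c - 8)/c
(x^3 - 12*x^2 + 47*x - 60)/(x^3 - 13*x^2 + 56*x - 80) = (x - 3)/(x - 4)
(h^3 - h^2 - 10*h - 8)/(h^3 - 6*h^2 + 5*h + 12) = (h + 2)/(h - 3)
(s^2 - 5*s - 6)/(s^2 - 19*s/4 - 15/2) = 4*(s + 1)/(4*s + 5)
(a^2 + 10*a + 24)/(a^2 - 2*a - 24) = (a + 6)/(a - 6)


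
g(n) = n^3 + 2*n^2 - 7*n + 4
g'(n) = 3*n^2 + 4*n - 7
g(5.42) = 184.03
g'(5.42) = 102.81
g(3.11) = 31.65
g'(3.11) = 34.46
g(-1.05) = 12.40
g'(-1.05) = -7.89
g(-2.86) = 16.99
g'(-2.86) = 6.10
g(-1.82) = 17.34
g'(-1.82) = -4.34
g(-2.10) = 18.26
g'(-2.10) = -2.17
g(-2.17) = 18.39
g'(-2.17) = -1.55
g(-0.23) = 5.70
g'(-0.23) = -7.76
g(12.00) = 1936.00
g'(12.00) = 473.00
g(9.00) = 832.00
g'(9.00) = 272.00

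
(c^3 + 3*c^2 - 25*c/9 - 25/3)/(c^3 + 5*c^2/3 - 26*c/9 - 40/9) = (3*c^2 + 14*c + 15)/(3*c^2 + 10*c + 8)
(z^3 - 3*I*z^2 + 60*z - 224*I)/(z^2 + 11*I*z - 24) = (z^2 - 11*I*z - 28)/(z + 3*I)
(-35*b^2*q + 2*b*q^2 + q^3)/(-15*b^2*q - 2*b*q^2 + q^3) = (7*b + q)/(3*b + q)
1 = 1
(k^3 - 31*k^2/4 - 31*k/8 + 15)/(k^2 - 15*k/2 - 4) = (8*k^2 + 2*k - 15)/(4*(2*k + 1))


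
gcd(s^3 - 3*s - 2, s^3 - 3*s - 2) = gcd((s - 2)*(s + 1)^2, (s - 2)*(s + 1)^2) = s^3 - 3*s - 2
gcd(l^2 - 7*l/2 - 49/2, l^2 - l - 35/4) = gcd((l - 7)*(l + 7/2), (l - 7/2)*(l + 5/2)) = 1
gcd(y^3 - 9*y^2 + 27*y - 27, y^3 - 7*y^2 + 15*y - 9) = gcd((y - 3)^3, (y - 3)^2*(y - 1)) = y^2 - 6*y + 9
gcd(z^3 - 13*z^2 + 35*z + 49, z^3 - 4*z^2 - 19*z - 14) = z^2 - 6*z - 7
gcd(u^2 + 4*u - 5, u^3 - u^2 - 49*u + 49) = u - 1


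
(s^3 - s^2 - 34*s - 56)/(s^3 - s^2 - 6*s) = (s^2 - 3*s - 28)/(s*(s - 3))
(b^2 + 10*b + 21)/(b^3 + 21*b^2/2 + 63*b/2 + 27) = 2*(b + 7)/(2*b^2 + 15*b + 18)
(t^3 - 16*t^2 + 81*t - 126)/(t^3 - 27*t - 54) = (t^2 - 10*t + 21)/(t^2 + 6*t + 9)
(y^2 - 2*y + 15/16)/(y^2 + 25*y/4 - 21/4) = (y - 5/4)/(y + 7)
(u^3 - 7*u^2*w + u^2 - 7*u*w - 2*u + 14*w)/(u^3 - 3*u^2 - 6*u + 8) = (u - 7*w)/(u - 4)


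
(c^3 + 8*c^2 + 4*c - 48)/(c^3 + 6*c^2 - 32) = (c + 6)/(c + 4)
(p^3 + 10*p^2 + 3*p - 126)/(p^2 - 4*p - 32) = (-p^3 - 10*p^2 - 3*p + 126)/(-p^2 + 4*p + 32)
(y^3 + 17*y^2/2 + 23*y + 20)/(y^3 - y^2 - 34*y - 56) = (y + 5/2)/(y - 7)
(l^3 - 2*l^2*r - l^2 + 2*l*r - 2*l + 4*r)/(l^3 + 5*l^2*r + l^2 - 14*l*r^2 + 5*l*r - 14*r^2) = (l - 2)/(l + 7*r)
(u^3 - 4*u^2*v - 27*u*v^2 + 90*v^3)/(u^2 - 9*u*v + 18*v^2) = u + 5*v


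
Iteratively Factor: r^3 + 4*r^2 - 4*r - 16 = (r + 2)*(r^2 + 2*r - 8) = (r + 2)*(r + 4)*(r - 2)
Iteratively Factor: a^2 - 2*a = (a - 2)*(a)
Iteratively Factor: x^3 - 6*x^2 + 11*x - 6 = (x - 2)*(x^2 - 4*x + 3) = (x - 3)*(x - 2)*(x - 1)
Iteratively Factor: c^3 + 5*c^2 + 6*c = (c + 2)*(c^2 + 3*c) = (c + 2)*(c + 3)*(c)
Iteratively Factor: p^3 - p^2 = (p)*(p^2 - p) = p*(p - 1)*(p)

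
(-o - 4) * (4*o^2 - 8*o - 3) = -4*o^3 - 8*o^2 + 35*o + 12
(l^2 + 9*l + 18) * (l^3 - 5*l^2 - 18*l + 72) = l^5 + 4*l^4 - 45*l^3 - 180*l^2 + 324*l + 1296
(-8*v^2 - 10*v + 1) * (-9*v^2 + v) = 72*v^4 + 82*v^3 - 19*v^2 + v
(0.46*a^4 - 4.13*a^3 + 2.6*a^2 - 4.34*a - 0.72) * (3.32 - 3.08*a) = -1.4168*a^5 + 14.2476*a^4 - 21.7196*a^3 + 21.9992*a^2 - 12.1912*a - 2.3904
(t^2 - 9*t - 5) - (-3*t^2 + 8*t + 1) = 4*t^2 - 17*t - 6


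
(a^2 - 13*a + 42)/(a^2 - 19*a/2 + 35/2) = 2*(a - 6)/(2*a - 5)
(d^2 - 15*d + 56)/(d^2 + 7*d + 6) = (d^2 - 15*d + 56)/(d^2 + 7*d + 6)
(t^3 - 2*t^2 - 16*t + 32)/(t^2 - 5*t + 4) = (t^2 + 2*t - 8)/(t - 1)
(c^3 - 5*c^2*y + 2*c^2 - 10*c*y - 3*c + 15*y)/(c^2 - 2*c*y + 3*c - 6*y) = (-c^2 + 5*c*y + c - 5*y)/(-c + 2*y)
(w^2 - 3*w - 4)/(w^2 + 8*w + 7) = (w - 4)/(w + 7)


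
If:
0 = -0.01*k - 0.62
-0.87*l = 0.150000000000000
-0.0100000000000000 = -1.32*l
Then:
No Solution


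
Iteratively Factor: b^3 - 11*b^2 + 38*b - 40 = (b - 5)*(b^2 - 6*b + 8) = (b - 5)*(b - 2)*(b - 4)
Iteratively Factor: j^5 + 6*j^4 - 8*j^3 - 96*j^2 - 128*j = (j + 4)*(j^4 + 2*j^3 - 16*j^2 - 32*j) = (j - 4)*(j + 4)*(j^3 + 6*j^2 + 8*j) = j*(j - 4)*(j + 4)*(j^2 + 6*j + 8) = j*(j - 4)*(j + 2)*(j + 4)*(j + 4)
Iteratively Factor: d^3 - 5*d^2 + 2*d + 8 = (d - 4)*(d^2 - d - 2) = (d - 4)*(d - 2)*(d + 1)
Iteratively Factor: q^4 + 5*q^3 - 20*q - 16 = (q + 4)*(q^3 + q^2 - 4*q - 4) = (q + 2)*(q + 4)*(q^2 - q - 2) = (q - 2)*(q + 2)*(q + 4)*(q + 1)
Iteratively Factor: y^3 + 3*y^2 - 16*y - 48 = (y - 4)*(y^2 + 7*y + 12) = (y - 4)*(y + 4)*(y + 3)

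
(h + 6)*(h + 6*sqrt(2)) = h^2 + 6*h + 6*sqrt(2)*h + 36*sqrt(2)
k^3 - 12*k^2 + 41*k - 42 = (k - 7)*(k - 3)*(k - 2)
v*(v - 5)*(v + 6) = v^3 + v^2 - 30*v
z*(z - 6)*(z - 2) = z^3 - 8*z^2 + 12*z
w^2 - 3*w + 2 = (w - 2)*(w - 1)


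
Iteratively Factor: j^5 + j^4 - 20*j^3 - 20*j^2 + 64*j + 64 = (j + 2)*(j^4 - j^3 - 18*j^2 + 16*j + 32) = (j - 2)*(j + 2)*(j^3 + j^2 - 16*j - 16) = (j - 4)*(j - 2)*(j + 2)*(j^2 + 5*j + 4) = (j - 4)*(j - 2)*(j + 2)*(j + 4)*(j + 1)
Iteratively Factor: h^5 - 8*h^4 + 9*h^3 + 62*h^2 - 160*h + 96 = (h - 4)*(h^4 - 4*h^3 - 7*h^2 + 34*h - 24) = (h - 4)*(h - 1)*(h^3 - 3*h^2 - 10*h + 24) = (h - 4)*(h - 2)*(h - 1)*(h^2 - h - 12) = (h - 4)*(h - 2)*(h - 1)*(h + 3)*(h - 4)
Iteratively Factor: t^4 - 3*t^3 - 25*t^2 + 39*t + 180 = (t + 3)*(t^3 - 6*t^2 - 7*t + 60) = (t - 5)*(t + 3)*(t^2 - t - 12) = (t - 5)*(t - 4)*(t + 3)*(t + 3)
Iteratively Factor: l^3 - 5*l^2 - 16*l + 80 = (l - 5)*(l^2 - 16) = (l - 5)*(l + 4)*(l - 4)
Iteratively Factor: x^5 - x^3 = (x)*(x^4 - x^2) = x*(x - 1)*(x^3 + x^2) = x*(x - 1)*(x + 1)*(x^2) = x^2*(x - 1)*(x + 1)*(x)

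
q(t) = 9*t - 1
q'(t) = 9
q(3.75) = 32.75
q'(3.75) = 9.00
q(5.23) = 46.07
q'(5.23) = 9.00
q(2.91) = 25.19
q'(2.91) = 9.00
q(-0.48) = -5.32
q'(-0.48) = 9.00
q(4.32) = 37.88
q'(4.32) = 9.00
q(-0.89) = -9.01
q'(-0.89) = 9.00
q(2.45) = 21.05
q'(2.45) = 9.00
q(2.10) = 17.90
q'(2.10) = 9.00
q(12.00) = 107.00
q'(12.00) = 9.00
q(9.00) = 80.00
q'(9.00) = 9.00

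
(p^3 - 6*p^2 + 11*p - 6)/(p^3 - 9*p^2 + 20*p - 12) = (p - 3)/(p - 6)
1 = 1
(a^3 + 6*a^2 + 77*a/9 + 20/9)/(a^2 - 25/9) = (3*a^2 + 13*a + 4)/(3*a - 5)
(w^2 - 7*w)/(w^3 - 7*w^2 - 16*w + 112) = w/(w^2 - 16)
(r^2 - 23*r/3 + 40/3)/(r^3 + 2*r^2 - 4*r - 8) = (3*r^2 - 23*r + 40)/(3*(r^3 + 2*r^2 - 4*r - 8))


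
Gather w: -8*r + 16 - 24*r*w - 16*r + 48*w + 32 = -24*r + w*(48 - 24*r) + 48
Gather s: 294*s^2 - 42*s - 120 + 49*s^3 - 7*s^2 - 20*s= 49*s^3 + 287*s^2 - 62*s - 120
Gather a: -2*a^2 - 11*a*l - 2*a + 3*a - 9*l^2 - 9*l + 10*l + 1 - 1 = -2*a^2 + a*(1 - 11*l) - 9*l^2 + l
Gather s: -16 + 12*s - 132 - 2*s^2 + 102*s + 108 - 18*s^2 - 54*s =-20*s^2 + 60*s - 40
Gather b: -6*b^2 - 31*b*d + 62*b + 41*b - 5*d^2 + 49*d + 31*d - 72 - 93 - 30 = -6*b^2 + b*(103 - 31*d) - 5*d^2 + 80*d - 195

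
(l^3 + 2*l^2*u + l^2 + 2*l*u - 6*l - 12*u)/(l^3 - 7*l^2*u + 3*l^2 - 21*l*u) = (-l^2 - 2*l*u + 2*l + 4*u)/(l*(-l + 7*u))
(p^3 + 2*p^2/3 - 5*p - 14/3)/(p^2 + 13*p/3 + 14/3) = (3*p^2 - 4*p - 7)/(3*p + 7)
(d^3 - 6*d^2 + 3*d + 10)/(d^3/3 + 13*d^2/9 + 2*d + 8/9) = 9*(d^2 - 7*d + 10)/(3*d^2 + 10*d + 8)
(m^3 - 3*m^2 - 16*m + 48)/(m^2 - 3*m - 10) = (-m^3 + 3*m^2 + 16*m - 48)/(-m^2 + 3*m + 10)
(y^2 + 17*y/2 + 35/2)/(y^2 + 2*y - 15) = (y + 7/2)/(y - 3)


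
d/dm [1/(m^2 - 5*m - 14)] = (5 - 2*m)/(-m^2 + 5*m + 14)^2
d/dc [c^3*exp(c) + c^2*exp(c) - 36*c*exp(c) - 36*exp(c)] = (c^3 + 4*c^2 - 34*c - 72)*exp(c)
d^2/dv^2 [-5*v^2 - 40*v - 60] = -10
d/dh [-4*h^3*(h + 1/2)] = h^2*(-16*h - 6)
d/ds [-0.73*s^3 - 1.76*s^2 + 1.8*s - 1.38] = -2.19*s^2 - 3.52*s + 1.8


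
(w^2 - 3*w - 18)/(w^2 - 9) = (w - 6)/(w - 3)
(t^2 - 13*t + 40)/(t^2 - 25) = (t - 8)/(t + 5)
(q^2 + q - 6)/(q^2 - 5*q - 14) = (-q^2 - q + 6)/(-q^2 + 5*q + 14)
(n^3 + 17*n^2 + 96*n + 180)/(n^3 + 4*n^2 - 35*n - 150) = (n^2 + 12*n + 36)/(n^2 - n - 30)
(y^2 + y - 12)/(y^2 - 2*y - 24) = (y - 3)/(y - 6)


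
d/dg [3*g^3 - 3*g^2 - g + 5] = 9*g^2 - 6*g - 1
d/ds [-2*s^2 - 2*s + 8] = -4*s - 2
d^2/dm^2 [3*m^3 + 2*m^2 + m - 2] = 18*m + 4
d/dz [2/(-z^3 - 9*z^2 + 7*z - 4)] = 2*(3*z^2 + 18*z - 7)/(z^3 + 9*z^2 - 7*z + 4)^2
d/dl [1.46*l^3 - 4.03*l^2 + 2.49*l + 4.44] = 4.38*l^2 - 8.06*l + 2.49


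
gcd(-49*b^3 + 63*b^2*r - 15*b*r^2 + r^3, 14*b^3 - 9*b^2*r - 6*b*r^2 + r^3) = 7*b^2 - 8*b*r + r^2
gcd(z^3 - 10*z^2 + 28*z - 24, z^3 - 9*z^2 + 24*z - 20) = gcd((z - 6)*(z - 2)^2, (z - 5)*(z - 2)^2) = z^2 - 4*z + 4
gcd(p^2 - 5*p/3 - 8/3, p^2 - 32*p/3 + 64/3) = p - 8/3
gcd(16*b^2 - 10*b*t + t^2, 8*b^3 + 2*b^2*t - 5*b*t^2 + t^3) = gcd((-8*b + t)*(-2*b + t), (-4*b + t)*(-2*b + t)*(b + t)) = -2*b + t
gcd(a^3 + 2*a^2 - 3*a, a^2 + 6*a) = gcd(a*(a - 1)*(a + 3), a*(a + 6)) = a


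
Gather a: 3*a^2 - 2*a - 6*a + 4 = 3*a^2 - 8*a + 4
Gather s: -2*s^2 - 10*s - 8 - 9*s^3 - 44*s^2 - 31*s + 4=-9*s^3 - 46*s^2 - 41*s - 4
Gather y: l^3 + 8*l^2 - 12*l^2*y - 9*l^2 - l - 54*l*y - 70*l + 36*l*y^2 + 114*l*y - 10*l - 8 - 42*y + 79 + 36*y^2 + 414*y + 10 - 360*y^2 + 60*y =l^3 - l^2 - 81*l + y^2*(36*l - 324) + y*(-12*l^2 + 60*l + 432) + 81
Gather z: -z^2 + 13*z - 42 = -z^2 + 13*z - 42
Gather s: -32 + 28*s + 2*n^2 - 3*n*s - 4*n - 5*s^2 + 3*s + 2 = 2*n^2 - 4*n - 5*s^2 + s*(31 - 3*n) - 30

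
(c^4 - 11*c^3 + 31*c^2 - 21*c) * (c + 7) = c^5 - 4*c^4 - 46*c^3 + 196*c^2 - 147*c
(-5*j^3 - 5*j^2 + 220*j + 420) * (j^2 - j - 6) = -5*j^5 + 255*j^3 + 230*j^2 - 1740*j - 2520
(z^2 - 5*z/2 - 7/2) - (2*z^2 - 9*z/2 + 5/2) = -z^2 + 2*z - 6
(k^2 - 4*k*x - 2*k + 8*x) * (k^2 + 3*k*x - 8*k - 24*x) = k^4 - k^3*x - 10*k^3 - 12*k^2*x^2 + 10*k^2*x + 16*k^2 + 120*k*x^2 - 16*k*x - 192*x^2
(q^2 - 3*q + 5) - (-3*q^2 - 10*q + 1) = 4*q^2 + 7*q + 4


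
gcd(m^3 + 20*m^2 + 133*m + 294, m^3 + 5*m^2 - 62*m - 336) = m^2 + 13*m + 42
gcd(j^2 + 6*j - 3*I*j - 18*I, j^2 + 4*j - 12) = j + 6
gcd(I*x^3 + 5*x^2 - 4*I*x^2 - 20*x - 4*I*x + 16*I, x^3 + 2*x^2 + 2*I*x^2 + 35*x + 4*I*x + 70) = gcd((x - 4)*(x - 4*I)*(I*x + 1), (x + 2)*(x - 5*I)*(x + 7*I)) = 1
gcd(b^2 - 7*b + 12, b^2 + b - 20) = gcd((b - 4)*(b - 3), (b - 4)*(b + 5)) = b - 4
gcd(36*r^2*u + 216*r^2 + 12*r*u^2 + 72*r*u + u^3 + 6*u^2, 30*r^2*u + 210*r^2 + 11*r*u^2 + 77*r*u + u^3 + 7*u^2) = 6*r + u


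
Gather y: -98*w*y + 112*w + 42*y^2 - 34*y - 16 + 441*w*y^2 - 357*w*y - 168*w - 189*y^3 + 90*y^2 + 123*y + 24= -56*w - 189*y^3 + y^2*(441*w + 132) + y*(89 - 455*w) + 8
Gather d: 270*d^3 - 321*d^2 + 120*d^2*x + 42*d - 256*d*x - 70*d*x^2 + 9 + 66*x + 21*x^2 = 270*d^3 + d^2*(120*x - 321) + d*(-70*x^2 - 256*x + 42) + 21*x^2 + 66*x + 9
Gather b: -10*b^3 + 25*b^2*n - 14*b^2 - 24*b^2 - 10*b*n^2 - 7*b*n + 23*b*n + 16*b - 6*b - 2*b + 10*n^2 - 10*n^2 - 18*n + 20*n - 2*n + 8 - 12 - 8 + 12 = -10*b^3 + b^2*(25*n - 38) + b*(-10*n^2 + 16*n + 8)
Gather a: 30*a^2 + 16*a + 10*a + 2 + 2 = 30*a^2 + 26*a + 4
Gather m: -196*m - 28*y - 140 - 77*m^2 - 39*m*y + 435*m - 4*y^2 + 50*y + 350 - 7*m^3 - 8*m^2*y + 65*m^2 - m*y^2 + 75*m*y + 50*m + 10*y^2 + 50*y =-7*m^3 + m^2*(-8*y - 12) + m*(-y^2 + 36*y + 289) + 6*y^2 + 72*y + 210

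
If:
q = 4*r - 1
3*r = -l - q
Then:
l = 1 - 7*r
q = 4*r - 1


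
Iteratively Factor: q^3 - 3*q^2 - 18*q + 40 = (q - 5)*(q^2 + 2*q - 8) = (q - 5)*(q - 2)*(q + 4)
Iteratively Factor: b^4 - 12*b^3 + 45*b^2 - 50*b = (b)*(b^3 - 12*b^2 + 45*b - 50) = b*(b - 5)*(b^2 - 7*b + 10) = b*(b - 5)*(b - 2)*(b - 5)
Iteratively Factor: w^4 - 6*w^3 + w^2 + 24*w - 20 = (w - 2)*(w^3 - 4*w^2 - 7*w + 10) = (w - 5)*(w - 2)*(w^2 + w - 2) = (w - 5)*(w - 2)*(w + 2)*(w - 1)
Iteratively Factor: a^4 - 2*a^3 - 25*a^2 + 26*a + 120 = (a + 4)*(a^3 - 6*a^2 - a + 30) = (a + 2)*(a + 4)*(a^2 - 8*a + 15) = (a - 5)*(a + 2)*(a + 4)*(a - 3)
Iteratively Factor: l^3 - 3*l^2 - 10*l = (l)*(l^2 - 3*l - 10) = l*(l - 5)*(l + 2)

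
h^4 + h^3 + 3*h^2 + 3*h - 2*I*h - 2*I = (h + 1)*(h - I)^2*(h + 2*I)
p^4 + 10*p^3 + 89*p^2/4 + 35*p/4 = p*(p + 1/2)*(p + 5/2)*(p + 7)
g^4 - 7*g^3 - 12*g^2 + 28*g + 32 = (g - 8)*(g - 2)*(g + 1)*(g + 2)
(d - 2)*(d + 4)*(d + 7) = d^3 + 9*d^2 + 6*d - 56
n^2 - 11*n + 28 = (n - 7)*(n - 4)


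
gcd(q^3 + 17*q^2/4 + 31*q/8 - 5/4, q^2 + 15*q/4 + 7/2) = q + 2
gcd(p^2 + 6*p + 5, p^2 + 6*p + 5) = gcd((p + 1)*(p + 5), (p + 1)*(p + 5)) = p^2 + 6*p + 5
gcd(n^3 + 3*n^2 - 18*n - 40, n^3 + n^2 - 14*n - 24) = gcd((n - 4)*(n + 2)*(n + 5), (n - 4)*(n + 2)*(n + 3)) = n^2 - 2*n - 8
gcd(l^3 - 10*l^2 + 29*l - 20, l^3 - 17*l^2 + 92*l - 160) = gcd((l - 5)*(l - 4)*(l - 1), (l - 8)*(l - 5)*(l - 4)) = l^2 - 9*l + 20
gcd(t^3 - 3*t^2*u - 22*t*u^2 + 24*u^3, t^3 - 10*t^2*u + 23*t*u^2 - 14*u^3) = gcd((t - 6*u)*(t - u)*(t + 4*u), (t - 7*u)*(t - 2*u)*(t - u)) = t - u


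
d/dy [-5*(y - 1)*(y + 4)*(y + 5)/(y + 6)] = 10*(-y^3 - 13*y^2 - 48*y - 43)/(y^2 + 12*y + 36)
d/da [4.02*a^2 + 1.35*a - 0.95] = 8.04*a + 1.35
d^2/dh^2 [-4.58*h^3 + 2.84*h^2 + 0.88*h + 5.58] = 5.68 - 27.48*h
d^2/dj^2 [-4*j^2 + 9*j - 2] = -8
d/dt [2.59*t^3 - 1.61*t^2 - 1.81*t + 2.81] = 7.77*t^2 - 3.22*t - 1.81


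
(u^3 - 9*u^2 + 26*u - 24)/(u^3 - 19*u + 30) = (u - 4)/(u + 5)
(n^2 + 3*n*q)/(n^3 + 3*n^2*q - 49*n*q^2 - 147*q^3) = n/(n^2 - 49*q^2)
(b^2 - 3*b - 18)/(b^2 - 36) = (b + 3)/(b + 6)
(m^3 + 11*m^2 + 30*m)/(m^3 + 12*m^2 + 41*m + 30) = m/(m + 1)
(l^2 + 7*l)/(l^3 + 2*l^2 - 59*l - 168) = l/(l^2 - 5*l - 24)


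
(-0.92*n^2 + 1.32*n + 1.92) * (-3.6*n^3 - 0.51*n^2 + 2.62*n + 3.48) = 3.312*n^5 - 4.2828*n^4 - 9.9956*n^3 - 0.7224*n^2 + 9.624*n + 6.6816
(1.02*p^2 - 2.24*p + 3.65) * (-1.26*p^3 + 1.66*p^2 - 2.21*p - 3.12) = -1.2852*p^5 + 4.5156*p^4 - 10.5716*p^3 + 7.827*p^2 - 1.0777*p - 11.388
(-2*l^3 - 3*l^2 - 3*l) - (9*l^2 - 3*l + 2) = -2*l^3 - 12*l^2 - 2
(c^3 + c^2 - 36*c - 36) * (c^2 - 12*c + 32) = c^5 - 11*c^4 - 16*c^3 + 428*c^2 - 720*c - 1152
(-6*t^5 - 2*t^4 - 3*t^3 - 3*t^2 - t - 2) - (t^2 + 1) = -6*t^5 - 2*t^4 - 3*t^3 - 4*t^2 - t - 3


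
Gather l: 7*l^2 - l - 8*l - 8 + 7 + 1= 7*l^2 - 9*l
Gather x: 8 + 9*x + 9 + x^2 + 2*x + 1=x^2 + 11*x + 18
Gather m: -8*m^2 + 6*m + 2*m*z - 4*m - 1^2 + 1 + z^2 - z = -8*m^2 + m*(2*z + 2) + z^2 - z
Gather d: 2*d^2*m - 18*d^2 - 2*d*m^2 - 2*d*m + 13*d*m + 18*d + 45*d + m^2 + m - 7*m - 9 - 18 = d^2*(2*m - 18) + d*(-2*m^2 + 11*m + 63) + m^2 - 6*m - 27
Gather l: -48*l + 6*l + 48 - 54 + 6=-42*l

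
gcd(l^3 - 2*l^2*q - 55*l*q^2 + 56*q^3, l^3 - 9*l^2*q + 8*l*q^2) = l^2 - 9*l*q + 8*q^2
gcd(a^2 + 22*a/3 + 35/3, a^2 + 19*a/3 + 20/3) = a + 5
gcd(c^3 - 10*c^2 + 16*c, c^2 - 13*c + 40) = c - 8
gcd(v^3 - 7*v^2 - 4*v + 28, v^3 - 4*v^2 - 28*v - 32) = v + 2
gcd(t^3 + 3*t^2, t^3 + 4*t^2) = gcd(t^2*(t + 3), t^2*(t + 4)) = t^2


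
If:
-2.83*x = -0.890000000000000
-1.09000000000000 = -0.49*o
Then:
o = 2.22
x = 0.31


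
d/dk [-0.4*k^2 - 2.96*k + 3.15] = -0.8*k - 2.96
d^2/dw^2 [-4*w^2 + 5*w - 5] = -8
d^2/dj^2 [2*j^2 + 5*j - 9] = 4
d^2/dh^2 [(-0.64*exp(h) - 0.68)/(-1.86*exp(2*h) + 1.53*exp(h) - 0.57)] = (2.214144*exp(4*h) + 11.231424*exp(3*h) - 9.8766*exp(2*h) - 0.733788*exp(h) + 0.800964)*exp(h)/(6.434856*exp(6*h) - 15.879564*exp(5*h) + 18.978138*exp(4*h) - 13.314213*exp(3*h) + 5.815881*exp(2*h) - 1.491291*exp(h) + 0.185193)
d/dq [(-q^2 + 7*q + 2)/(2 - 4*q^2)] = (14*q^2 + 6*q + 7)/(2*(4*q^4 - 4*q^2 + 1))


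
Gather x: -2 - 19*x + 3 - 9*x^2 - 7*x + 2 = -9*x^2 - 26*x + 3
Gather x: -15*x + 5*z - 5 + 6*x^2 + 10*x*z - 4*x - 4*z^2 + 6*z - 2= 6*x^2 + x*(10*z - 19) - 4*z^2 + 11*z - 7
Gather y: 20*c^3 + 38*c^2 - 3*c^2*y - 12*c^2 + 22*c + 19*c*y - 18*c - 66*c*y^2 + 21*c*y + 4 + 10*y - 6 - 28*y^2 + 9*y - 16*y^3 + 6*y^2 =20*c^3 + 26*c^2 + 4*c - 16*y^3 + y^2*(-66*c - 22) + y*(-3*c^2 + 40*c + 19) - 2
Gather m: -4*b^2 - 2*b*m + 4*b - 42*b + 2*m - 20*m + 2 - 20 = -4*b^2 - 38*b + m*(-2*b - 18) - 18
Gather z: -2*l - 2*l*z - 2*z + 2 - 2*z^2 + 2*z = -2*l*z - 2*l - 2*z^2 + 2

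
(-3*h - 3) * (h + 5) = -3*h^2 - 18*h - 15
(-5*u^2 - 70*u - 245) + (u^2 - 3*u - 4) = -4*u^2 - 73*u - 249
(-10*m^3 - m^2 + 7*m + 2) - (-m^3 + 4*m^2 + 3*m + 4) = -9*m^3 - 5*m^2 + 4*m - 2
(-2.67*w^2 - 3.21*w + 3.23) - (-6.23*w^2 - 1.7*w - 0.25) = 3.56*w^2 - 1.51*w + 3.48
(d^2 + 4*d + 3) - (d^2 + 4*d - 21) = 24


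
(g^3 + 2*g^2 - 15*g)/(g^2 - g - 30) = g*(g - 3)/(g - 6)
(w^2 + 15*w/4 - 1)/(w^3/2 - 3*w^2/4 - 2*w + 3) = (4*w^2 + 15*w - 4)/(2*w^3 - 3*w^2 - 8*w + 12)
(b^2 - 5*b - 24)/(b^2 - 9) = (b - 8)/(b - 3)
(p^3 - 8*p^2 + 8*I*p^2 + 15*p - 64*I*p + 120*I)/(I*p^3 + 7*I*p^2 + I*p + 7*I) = (-I*p^3 + 8*p^2*(1 + I) - p*(64 + 15*I) + 120)/(p^3 + 7*p^2 + p + 7)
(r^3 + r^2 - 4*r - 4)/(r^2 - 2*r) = r + 3 + 2/r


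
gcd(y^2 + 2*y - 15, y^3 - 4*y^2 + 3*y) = y - 3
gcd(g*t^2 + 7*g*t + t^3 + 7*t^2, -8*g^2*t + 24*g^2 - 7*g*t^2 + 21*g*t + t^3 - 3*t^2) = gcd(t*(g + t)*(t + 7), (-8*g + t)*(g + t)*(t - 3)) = g + t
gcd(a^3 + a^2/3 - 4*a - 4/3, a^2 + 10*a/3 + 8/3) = a + 2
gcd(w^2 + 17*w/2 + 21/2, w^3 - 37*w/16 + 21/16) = 1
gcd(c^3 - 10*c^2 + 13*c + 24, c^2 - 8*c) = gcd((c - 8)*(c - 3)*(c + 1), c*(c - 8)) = c - 8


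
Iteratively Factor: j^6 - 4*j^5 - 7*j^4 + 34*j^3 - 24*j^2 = (j - 1)*(j^5 - 3*j^4 - 10*j^3 + 24*j^2) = j*(j - 1)*(j^4 - 3*j^3 - 10*j^2 + 24*j) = j*(j - 4)*(j - 1)*(j^3 + j^2 - 6*j) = j^2*(j - 4)*(j - 1)*(j^2 + j - 6) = j^2*(j - 4)*(j - 1)*(j + 3)*(j - 2)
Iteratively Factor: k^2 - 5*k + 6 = (k - 2)*(k - 3)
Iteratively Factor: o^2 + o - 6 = (o + 3)*(o - 2)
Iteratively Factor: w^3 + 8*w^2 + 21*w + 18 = (w + 3)*(w^2 + 5*w + 6) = (w + 2)*(w + 3)*(w + 3)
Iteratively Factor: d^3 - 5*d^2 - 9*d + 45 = (d - 5)*(d^2 - 9) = (d - 5)*(d - 3)*(d + 3)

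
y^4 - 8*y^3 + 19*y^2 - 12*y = y*(y - 4)*(y - 3)*(y - 1)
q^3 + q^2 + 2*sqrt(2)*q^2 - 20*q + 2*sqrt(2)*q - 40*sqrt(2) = (q - 4)*(q + 5)*(q + 2*sqrt(2))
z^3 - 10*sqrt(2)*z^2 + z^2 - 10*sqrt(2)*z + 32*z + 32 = (z + 1)*(z - 8*sqrt(2))*(z - 2*sqrt(2))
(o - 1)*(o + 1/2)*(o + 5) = o^3 + 9*o^2/2 - 3*o - 5/2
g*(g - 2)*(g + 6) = g^3 + 4*g^2 - 12*g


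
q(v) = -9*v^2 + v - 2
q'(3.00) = -53.00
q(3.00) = -80.00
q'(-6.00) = 109.00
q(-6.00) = -332.00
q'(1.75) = -30.50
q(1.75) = -27.81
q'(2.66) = -46.88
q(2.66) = -63.02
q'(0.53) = -8.54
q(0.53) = -4.00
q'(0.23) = -3.14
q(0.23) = -2.25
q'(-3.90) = 71.20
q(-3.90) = -142.79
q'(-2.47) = 45.46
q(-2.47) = -59.38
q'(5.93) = -105.74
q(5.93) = -312.55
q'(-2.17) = 40.06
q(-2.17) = -46.55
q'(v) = 1 - 18*v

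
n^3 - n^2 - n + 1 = (n - 1)^2*(n + 1)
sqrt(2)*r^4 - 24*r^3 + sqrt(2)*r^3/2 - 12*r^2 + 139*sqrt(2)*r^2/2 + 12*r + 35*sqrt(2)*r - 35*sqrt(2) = (r - 1/2)*(r - 7*sqrt(2))*(r - 5*sqrt(2))*(sqrt(2)*r + sqrt(2))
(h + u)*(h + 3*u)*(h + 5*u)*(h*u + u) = h^4*u + 9*h^3*u^2 + h^3*u + 23*h^2*u^3 + 9*h^2*u^2 + 15*h*u^4 + 23*h*u^3 + 15*u^4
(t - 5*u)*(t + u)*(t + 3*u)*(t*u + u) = t^4*u - t^3*u^2 + t^3*u - 17*t^2*u^3 - t^2*u^2 - 15*t*u^4 - 17*t*u^3 - 15*u^4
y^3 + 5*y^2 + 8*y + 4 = (y + 1)*(y + 2)^2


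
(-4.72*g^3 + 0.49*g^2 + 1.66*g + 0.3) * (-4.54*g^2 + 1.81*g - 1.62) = 21.4288*g^5 - 10.7678*g^4 + 0.996900000000001*g^3 + 0.8488*g^2 - 2.1462*g - 0.486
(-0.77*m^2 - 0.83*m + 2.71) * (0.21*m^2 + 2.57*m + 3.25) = -0.1617*m^4 - 2.1532*m^3 - 4.0665*m^2 + 4.2672*m + 8.8075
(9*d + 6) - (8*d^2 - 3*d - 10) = -8*d^2 + 12*d + 16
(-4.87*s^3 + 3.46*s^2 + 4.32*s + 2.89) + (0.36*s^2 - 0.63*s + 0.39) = -4.87*s^3 + 3.82*s^2 + 3.69*s + 3.28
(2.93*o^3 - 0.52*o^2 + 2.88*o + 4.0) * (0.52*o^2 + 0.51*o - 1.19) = 1.5236*o^5 + 1.2239*o^4 - 2.2543*o^3 + 4.1676*o^2 - 1.3872*o - 4.76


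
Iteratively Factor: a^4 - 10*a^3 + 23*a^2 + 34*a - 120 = (a - 4)*(a^3 - 6*a^2 - a + 30) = (a - 4)*(a - 3)*(a^2 - 3*a - 10) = (a - 4)*(a - 3)*(a + 2)*(a - 5)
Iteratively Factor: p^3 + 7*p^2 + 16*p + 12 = (p + 2)*(p^2 + 5*p + 6) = (p + 2)*(p + 3)*(p + 2)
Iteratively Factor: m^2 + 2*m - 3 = (m - 1)*(m + 3)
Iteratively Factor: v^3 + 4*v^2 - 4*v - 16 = (v + 4)*(v^2 - 4) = (v + 2)*(v + 4)*(v - 2)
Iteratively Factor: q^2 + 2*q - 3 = (q - 1)*(q + 3)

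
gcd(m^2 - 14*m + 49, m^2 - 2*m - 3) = 1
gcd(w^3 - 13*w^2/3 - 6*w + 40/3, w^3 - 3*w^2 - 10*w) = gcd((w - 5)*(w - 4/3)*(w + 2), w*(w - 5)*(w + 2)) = w^2 - 3*w - 10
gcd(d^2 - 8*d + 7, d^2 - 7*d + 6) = d - 1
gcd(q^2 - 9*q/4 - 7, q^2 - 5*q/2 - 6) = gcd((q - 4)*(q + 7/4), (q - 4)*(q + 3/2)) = q - 4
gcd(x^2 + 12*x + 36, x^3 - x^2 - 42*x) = x + 6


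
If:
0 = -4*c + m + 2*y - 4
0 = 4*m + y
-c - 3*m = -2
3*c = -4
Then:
No Solution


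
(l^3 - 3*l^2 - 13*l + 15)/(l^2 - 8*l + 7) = (l^2 - 2*l - 15)/(l - 7)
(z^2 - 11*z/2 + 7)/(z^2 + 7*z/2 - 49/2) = (z - 2)/(z + 7)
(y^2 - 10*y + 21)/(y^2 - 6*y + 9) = (y - 7)/(y - 3)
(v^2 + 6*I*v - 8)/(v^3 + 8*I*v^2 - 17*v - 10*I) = (v + 4*I)/(v^2 + 6*I*v - 5)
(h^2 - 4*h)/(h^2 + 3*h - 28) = h/(h + 7)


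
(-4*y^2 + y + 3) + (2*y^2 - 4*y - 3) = -2*y^2 - 3*y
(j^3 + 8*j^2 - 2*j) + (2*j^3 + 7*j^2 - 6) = 3*j^3 + 15*j^2 - 2*j - 6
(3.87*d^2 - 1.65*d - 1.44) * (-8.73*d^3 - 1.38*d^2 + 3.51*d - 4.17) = -33.7851*d^5 + 9.0639*d^4 + 28.4319*d^3 - 19.9422*d^2 + 1.8261*d + 6.0048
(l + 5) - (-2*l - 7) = 3*l + 12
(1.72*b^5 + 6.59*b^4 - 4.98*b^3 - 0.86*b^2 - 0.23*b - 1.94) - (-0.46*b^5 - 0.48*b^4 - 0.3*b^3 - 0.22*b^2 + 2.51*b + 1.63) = 2.18*b^5 + 7.07*b^4 - 4.68*b^3 - 0.64*b^2 - 2.74*b - 3.57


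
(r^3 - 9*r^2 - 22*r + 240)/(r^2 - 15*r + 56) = (r^2 - r - 30)/(r - 7)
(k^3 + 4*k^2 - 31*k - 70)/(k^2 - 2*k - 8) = (k^2 + 2*k - 35)/(k - 4)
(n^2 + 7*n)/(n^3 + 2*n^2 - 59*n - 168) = n/(n^2 - 5*n - 24)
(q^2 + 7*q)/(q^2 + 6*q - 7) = q/(q - 1)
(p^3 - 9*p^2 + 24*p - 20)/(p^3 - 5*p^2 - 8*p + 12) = (p^3 - 9*p^2 + 24*p - 20)/(p^3 - 5*p^2 - 8*p + 12)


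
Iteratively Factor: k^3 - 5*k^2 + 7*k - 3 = (k - 1)*(k^2 - 4*k + 3) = (k - 3)*(k - 1)*(k - 1)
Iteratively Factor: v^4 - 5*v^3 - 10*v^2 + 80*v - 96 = (v - 3)*(v^3 - 2*v^2 - 16*v + 32) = (v - 4)*(v - 3)*(v^2 + 2*v - 8) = (v - 4)*(v - 3)*(v + 4)*(v - 2)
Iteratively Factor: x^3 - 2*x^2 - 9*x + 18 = (x + 3)*(x^2 - 5*x + 6) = (x - 2)*(x + 3)*(x - 3)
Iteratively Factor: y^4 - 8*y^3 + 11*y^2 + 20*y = (y - 5)*(y^3 - 3*y^2 - 4*y) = y*(y - 5)*(y^2 - 3*y - 4) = y*(y - 5)*(y - 4)*(y + 1)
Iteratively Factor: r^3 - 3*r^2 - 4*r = (r)*(r^2 - 3*r - 4) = r*(r - 4)*(r + 1)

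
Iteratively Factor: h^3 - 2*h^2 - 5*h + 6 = (h - 1)*(h^2 - h - 6) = (h - 3)*(h - 1)*(h + 2)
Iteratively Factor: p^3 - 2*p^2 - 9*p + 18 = (p + 3)*(p^2 - 5*p + 6) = (p - 3)*(p + 3)*(p - 2)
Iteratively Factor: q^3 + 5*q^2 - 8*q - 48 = (q - 3)*(q^2 + 8*q + 16) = (q - 3)*(q + 4)*(q + 4)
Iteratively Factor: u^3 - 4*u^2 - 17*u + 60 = (u + 4)*(u^2 - 8*u + 15) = (u - 5)*(u + 4)*(u - 3)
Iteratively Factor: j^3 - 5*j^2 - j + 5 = (j - 1)*(j^2 - 4*j - 5) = (j - 1)*(j + 1)*(j - 5)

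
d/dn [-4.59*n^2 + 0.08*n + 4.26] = 0.08 - 9.18*n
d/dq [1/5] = 0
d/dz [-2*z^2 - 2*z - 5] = -4*z - 2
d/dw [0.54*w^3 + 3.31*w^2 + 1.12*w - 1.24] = 1.62*w^2 + 6.62*w + 1.12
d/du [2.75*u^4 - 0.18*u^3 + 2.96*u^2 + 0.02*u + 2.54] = 11.0*u^3 - 0.54*u^2 + 5.92*u + 0.02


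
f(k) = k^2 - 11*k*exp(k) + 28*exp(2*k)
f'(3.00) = 21714.25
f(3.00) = 10642.18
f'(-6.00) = -11.86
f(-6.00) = 36.16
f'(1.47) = 944.06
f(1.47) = 461.48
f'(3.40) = 48835.99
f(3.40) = 24030.63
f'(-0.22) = 28.74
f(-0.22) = 20.02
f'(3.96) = 151245.03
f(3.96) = 74780.23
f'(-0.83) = 8.17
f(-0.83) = 9.99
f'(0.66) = 175.62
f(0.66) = 91.20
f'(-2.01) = -1.53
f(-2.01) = 7.51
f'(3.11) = 27143.95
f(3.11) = 13318.34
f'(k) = -11*k*exp(k) + 2*k + 56*exp(2*k) - 11*exp(k)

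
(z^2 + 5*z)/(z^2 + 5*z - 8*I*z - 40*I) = z/(z - 8*I)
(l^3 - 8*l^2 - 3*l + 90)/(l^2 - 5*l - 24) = (l^2 - 11*l + 30)/(l - 8)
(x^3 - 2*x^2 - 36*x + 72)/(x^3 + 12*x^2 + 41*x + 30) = (x^2 - 8*x + 12)/(x^2 + 6*x + 5)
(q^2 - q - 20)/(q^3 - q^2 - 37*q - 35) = (-q^2 + q + 20)/(-q^3 + q^2 + 37*q + 35)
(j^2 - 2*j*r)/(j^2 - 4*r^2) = j/(j + 2*r)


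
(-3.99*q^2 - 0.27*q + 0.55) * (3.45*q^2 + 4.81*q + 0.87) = -13.7655*q^4 - 20.1234*q^3 - 2.8725*q^2 + 2.4106*q + 0.4785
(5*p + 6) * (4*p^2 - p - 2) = 20*p^3 + 19*p^2 - 16*p - 12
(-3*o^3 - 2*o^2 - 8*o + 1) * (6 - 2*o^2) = 6*o^5 + 4*o^4 - 2*o^3 - 14*o^2 - 48*o + 6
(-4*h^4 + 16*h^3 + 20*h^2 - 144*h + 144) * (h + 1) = -4*h^5 + 12*h^4 + 36*h^3 - 124*h^2 + 144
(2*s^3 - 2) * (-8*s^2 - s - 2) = -16*s^5 - 2*s^4 - 4*s^3 + 16*s^2 + 2*s + 4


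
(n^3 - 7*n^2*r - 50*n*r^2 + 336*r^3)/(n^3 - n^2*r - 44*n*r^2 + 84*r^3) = (-n + 8*r)/(-n + 2*r)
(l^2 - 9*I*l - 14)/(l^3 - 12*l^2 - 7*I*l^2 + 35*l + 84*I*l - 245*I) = (l - 2*I)/(l^2 - 12*l + 35)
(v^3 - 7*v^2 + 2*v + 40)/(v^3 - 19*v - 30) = (v - 4)/(v + 3)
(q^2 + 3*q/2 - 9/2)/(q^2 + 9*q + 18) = (q - 3/2)/(q + 6)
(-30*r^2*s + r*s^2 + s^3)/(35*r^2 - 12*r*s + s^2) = s*(-6*r - s)/(7*r - s)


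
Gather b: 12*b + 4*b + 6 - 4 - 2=16*b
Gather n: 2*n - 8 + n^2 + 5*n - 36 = n^2 + 7*n - 44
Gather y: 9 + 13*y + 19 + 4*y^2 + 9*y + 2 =4*y^2 + 22*y + 30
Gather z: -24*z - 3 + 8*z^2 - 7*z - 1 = 8*z^2 - 31*z - 4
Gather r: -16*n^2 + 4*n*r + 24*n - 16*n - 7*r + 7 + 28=-16*n^2 + 8*n + r*(4*n - 7) + 35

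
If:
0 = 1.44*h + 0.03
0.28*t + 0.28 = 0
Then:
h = -0.02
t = -1.00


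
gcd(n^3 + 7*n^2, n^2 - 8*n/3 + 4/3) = 1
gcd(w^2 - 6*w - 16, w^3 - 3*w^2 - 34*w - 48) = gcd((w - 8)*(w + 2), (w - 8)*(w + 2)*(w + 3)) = w^2 - 6*w - 16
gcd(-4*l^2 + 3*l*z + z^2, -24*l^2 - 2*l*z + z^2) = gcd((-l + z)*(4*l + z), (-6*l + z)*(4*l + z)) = 4*l + z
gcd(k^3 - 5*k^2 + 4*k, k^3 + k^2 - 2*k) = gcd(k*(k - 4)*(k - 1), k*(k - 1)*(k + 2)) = k^2 - k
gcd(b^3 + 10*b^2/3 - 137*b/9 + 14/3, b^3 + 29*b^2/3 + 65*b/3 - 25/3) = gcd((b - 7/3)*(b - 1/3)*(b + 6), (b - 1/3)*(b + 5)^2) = b - 1/3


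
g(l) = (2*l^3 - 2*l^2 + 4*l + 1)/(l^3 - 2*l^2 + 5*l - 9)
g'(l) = (-3*l^2 + 4*l - 5)*(2*l^3 - 2*l^2 + 4*l + 1)/(l^3 - 2*l^2 + 5*l - 9)^2 + (6*l^2 - 4*l + 4)/(l^3 - 2*l^2 + 5*l - 9)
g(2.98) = 3.29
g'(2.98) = -1.34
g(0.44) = -0.36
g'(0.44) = -0.67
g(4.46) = 2.51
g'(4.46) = -0.20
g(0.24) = -0.24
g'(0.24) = -0.55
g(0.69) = -0.56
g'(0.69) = -1.00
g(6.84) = 2.28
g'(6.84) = -0.05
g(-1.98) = 0.88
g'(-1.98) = -0.40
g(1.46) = -3.09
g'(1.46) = -9.85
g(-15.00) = 1.86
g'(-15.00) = -0.01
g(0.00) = -0.11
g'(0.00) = -0.51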